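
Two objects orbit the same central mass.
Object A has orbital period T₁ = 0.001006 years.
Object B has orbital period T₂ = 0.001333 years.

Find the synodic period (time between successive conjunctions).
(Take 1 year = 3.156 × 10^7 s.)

Convert to SI: T₁ = 0.001006 years = 31749.4 s; T₂ = 0.001333 years = 42069.5 s.
T_syn = |T₁ · T₂ / (T₁ − T₂)|.
T_syn = |31749.4 · 42069.5 / (31749.4 − 42069.5)| s ≈ 1.294e+05 s = 0.004101 years.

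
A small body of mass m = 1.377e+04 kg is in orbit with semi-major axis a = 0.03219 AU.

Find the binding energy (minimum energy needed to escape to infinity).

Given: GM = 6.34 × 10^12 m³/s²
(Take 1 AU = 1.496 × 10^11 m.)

Convert to SI: a = 0.03219 AU = 4.81562e+09 m.
Total orbital energy is E = −GMm/(2a); binding energy is E_bind = −E = GMm/(2a).
E_bind = 6.34e+12 · 1.377e+04 / (2 · 4.81562e+09) J ≈ 9.064e+06 J = 9.064 MJ.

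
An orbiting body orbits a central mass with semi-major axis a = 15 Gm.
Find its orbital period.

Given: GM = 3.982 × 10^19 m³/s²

Convert to SI: a = 15 Gm = 1.5e+10 m.
Kepler's third law: T = 2π √(a³ / GM).
Substituting a = 1.5e+10 m and GM = 3.982e+19 m³/s²:
T = 2π √((1.5e+10)³ / 3.982e+19) s
T ≈ 1.829e+06 s = 21.17 days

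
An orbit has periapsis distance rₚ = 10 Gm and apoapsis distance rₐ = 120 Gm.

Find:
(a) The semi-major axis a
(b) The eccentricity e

Convert to SI: rₚ = 10 Gm = 1e+10 m; rₐ = 120 Gm = 1.2e+11 m.
(a) a = (rₚ + rₐ) / 2 = (1e+10 + 1.2e+11) / 2 ≈ 6.5e+10 m = 65 Gm.
(b) e = (rₐ − rₚ) / (rₐ + rₚ) = (1.2e+11 − 1e+10) / (1.2e+11 + 1e+10) ≈ 0.8462.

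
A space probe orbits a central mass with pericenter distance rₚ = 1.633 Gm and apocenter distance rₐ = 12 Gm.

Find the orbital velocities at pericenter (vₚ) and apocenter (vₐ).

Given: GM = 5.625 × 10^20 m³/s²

Convert to SI: rₚ = 1.633 Gm = 1.633e+09 m; rₐ = 12 Gm = 1.2e+10 m.
Use the vis-viva equation v² = GM(2/r − 1/a) with a = (rₚ + rₐ)/2 = (1.633e+09 + 1.2e+10)/2 = 6.8165e+09 m.
vₚ = √(GM · (2/rₚ − 1/a)) = √(5.625e+20 · (2/1.633e+09 − 1/6.8165e+09)) m/s ≈ 7.787e+05 m/s = 778.7 km/s.
vₐ = √(GM · (2/rₐ − 1/a)) = √(5.625e+20 · (2/1.2e+10 − 1/6.8165e+09)) m/s ≈ 1.06e+05 m/s = 106 km/s.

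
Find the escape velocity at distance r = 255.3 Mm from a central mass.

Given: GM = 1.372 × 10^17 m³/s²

Convert to SI: r = 255.3 Mm = 2.553e+08 m.
Escape velocity comes from setting total energy to zero: ½v² − GM/r = 0 ⇒ v_esc = √(2GM / r).
v_esc = √(2 · 1.372e+17 / 2.553e+08) m/s ≈ 3.278e+04 m/s = 32.78 km/s.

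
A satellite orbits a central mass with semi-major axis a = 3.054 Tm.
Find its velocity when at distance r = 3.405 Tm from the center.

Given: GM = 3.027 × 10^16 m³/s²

Convert to SI: a = 3.054 Tm = 3.054e+12 m; r = 3.405 Tm = 3.405e+12 m.
Vis-viva: v = √(GM · (2/r − 1/a)).
2/r − 1/a = 2/3.405e+12 − 1/3.054e+12 = 2.59932e-13 m⁻¹.
v = √(3.027e+16 · 2.59932e-13) m/s ≈ 88.7 m/s = 88.7 m/s.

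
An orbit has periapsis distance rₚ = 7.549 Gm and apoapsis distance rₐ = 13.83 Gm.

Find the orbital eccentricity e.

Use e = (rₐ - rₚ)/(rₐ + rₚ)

Convert to SI: rₚ = 7.549 Gm = 7.549e+09 m; rₐ = 13.83 Gm = 1.383e+10 m.
e = (rₐ − rₚ) / (rₐ + rₚ).
e = (1.383e+10 − 7.549e+09) / (1.383e+10 + 7.549e+09) = 6.281e+09 / 2.1379e+10 ≈ 0.2938.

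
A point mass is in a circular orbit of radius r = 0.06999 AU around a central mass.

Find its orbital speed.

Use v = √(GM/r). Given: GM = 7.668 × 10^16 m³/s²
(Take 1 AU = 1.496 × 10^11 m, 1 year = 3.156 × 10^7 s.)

Convert to SI: r = 0.06999 AU = 1.04705e+10 m.
For a circular orbit, gravity supplies the centripetal force, so v = √(GM / r).
v = √(7.668e+16 / 1.04705e+10) m/s ≈ 2706 m/s = 0.5709 AU/year.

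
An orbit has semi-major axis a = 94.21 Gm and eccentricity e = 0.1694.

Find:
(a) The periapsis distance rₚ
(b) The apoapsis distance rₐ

Convert to SI: a = 94.21 Gm = 9.421e+10 m.
(a) rₚ = a(1 − e) = 9.421e+10 · (1 − 0.1694) = 9.421e+10 · 0.8306 ≈ 7.825e+10 m = 78.25 Gm.
(b) rₐ = a(1 + e) = 9.421e+10 · (1 + 0.1694) = 9.421e+10 · 1.1694 ≈ 1.102e+11 m = 110.2 Gm.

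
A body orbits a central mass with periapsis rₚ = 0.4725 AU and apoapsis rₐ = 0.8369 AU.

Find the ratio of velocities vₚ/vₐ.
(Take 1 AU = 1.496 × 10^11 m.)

Convert to SI: rₚ = 0.4725 AU = 7.0686e+10 m; rₐ = 0.8369 AU = 1.252e+11 m.
Conservation of angular momentum gives rₚvₚ = rₐvₐ, so vₚ/vₐ = rₐ/rₚ.
vₚ/vₐ = 1.252e+11 / 7.0686e+10 ≈ 1.771.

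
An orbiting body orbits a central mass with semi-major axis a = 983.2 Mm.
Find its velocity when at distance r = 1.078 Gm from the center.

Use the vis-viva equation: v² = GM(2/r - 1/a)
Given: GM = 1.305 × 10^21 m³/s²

Convert to SI: a = 983.2 Mm = 9.832e+08 m; r = 1.078 Gm = 1.078e+09 m.
Vis-viva: v = √(GM · (2/r − 1/a)).
2/r − 1/a = 2/1.078e+09 − 1/9.832e+08 = 8.38201e-10 m⁻¹.
v = √(1.305e+21 · 8.38201e-10) m/s ≈ 1.046e+06 m/s = 1046 km/s.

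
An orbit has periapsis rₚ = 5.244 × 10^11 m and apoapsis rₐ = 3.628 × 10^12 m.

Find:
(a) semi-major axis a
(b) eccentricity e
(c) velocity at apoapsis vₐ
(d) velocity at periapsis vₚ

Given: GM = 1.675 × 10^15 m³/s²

(a) a = (rₚ + rₐ)/2 = (5.244e+11 + 3.628e+12)/2 ≈ 2.076e+12 m
(b) e = (rₐ − rₚ)/(rₐ + rₚ) = (3.628e+12 − 5.244e+11)/(3.628e+12 + 5.244e+11) ≈ 0.7474
(c) With a = (rₚ + rₐ)/2 = 2.0762e+12 m, vₐ = √(GM (2/rₐ − 1/a)) = √(1.675e+15 · (2/3.628e+12 − 1/2.0762e+12)) m/s ≈ 10.8 m/s
(d) With a = (rₚ + rₐ)/2 = 2.0762e+12 m, vₚ = √(GM (2/rₚ − 1/a)) = √(1.675e+15 · (2/5.244e+11 − 1/2.0762e+12)) m/s ≈ 74.71 m/s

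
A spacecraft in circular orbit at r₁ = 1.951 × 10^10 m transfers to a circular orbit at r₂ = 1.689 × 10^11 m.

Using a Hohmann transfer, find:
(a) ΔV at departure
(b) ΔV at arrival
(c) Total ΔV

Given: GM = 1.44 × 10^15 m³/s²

Transfer semi-major axis: a_t = (r₁ + r₂)/2 = (1.951e+10 + 1.689e+11)/2 = 9.4205e+10 m.
Circular speeds: v₁ = √(GM/r₁) = 271.677 m/s, v₂ = √(GM/r₂) = 92.335 m/s.
Transfer speeds (vis-viva v² = GM(2/r − 1/a_t)): v₁ᵗ = 363.773 m/s, v₂ᵗ = 42.0202 m/s.
(a) ΔV₁ = |v₁ᵗ − v₁| ≈ 92.1 m/s = 92.1 m/s.
(b) ΔV₂ = |v₂ − v₂ᵗ| ≈ 50.31 m/s = 50.31 m/s.
(c) ΔV_total = ΔV₁ + ΔV₂ ≈ 142.4 m/s = 142.4 m/s.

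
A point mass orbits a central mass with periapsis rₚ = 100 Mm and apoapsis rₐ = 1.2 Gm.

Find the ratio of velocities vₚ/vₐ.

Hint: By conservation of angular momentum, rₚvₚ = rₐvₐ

Convert to SI: rₚ = 100 Mm = 1e+08 m; rₐ = 1.2 Gm = 1.2e+09 m.
Conservation of angular momentum gives rₚvₚ = rₐvₐ, so vₚ/vₐ = rₐ/rₚ.
vₚ/vₐ = 1.2e+09 / 1e+08 ≈ 12.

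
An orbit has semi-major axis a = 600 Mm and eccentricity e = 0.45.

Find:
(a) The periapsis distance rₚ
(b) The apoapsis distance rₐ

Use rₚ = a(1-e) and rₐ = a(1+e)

Convert to SI: a = 600 Mm = 6e+08 m.
(a) rₚ = a(1 − e) = 6e+08 · (1 − 0.45) = 6e+08 · 0.55 ≈ 3.3e+08 m = 330 Mm.
(b) rₐ = a(1 + e) = 6e+08 · (1 + 0.45) = 6e+08 · 1.45 ≈ 8.7e+08 m = 870 Mm.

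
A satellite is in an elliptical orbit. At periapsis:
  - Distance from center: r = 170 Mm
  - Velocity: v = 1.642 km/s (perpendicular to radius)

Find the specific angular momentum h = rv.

Convert to SI: r = 170 Mm = 1.7e+08 m; v = 1.642 km/s = 1642 m/s.
With v perpendicular to r, h = r · v.
h = 1.7e+08 · 1642 m²/s ≈ 2.791e+11 m²/s.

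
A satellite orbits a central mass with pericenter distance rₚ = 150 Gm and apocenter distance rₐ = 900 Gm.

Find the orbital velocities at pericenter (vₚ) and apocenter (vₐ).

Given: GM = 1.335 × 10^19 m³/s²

Convert to SI: rₚ = 150 Gm = 1.5e+11 m; rₐ = 900 Gm = 9e+11 m.
Use the vis-viva equation v² = GM(2/r − 1/a) with a = (rₚ + rₐ)/2 = (1.5e+11 + 9e+11)/2 = 5.25e+11 m.
vₚ = √(GM · (2/rₚ − 1/a)) = √(1.335e+19 · (2/1.5e+11 − 1/5.25e+11)) m/s ≈ 1.235e+04 m/s = 12.35 km/s.
vₐ = √(GM · (2/rₐ − 1/a)) = √(1.335e+19 · (2/9e+11 − 1/5.25e+11)) m/s ≈ 2059 m/s = 2.059 km/s.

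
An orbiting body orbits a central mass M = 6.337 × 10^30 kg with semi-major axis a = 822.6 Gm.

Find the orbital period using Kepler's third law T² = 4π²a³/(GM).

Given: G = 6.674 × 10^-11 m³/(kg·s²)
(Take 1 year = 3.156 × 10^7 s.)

Convert to SI: a = 822.6 Gm = 8.226e+11 m.
GM = G · M = 6.674e-11 · 6.337e+30 = 4.22931e+20 m³/s².
Kepler's third law: T = 2π √(a³ / GM).
Substituting a = 8.226e+11 m and GM = 4.22931e+20 m³/s²:
T = 2π √((8.226e+11)³ / 4.22931e+20) s
T ≈ 2.279e+08 s = 7.223 years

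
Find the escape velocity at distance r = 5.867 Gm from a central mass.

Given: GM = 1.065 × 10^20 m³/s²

Convert to SI: r = 5.867 Gm = 5.867e+09 m.
Escape velocity comes from setting total energy to zero: ½v² − GM/r = 0 ⇒ v_esc = √(2GM / r).
v_esc = √(2 · 1.065e+20 / 5.867e+09) m/s ≈ 1.905e+05 m/s = 190.5 km/s.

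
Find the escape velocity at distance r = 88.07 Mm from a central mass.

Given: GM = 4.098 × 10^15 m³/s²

Convert to SI: r = 88.07 Mm = 8.807e+07 m.
Escape velocity comes from setting total energy to zero: ½v² − GM/r = 0 ⇒ v_esc = √(2GM / r).
v_esc = √(2 · 4.098e+15 / 8.807e+07) m/s ≈ 9647 m/s = 9.647 km/s.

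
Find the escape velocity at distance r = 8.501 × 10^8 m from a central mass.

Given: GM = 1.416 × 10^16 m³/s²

Escape velocity comes from setting total energy to zero: ½v² − GM/r = 0 ⇒ v_esc = √(2GM / r).
v_esc = √(2 · 1.416e+16 / 8.501e+08) m/s ≈ 5772 m/s = 5.772 km/s.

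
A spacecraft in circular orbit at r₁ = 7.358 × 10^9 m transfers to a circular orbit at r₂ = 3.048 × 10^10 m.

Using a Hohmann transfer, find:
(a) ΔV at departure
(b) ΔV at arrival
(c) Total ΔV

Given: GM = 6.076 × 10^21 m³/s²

Transfer semi-major axis: a_t = (r₁ + r₂)/2 = (7.358e+09 + 3.048e+10)/2 = 1.8919e+10 m.
Circular speeds: v₁ = √(GM/r₁) = 908718 m/s, v₂ = √(GM/r₂) = 446479 m/s.
Transfer speeds (vis-viva v² = GM(2/r − 1/a_t)): v₁ᵗ = 1.15342e+06 m/s, v₂ᵗ = 278440 m/s.
(a) ΔV₁ = |v₁ᵗ − v₁| ≈ 2.447e+05 m/s = 244.7 km/s.
(b) ΔV₂ = |v₂ − v₂ᵗ| ≈ 1.68e+05 m/s = 168 km/s.
(c) ΔV_total = ΔV₁ + ΔV₂ ≈ 4.127e+05 m/s = 412.7 km/s.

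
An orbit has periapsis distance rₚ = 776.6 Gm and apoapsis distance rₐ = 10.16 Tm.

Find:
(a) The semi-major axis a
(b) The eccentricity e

Convert to SI: rₚ = 776.6 Gm = 7.766e+11 m; rₐ = 10.16 Tm = 1.016e+13 m.
(a) a = (rₚ + rₐ) / 2 = (7.766e+11 + 1.016e+13) / 2 ≈ 5.468e+12 m = 5.468 Tm.
(b) e = (rₐ − rₚ) / (rₐ + rₚ) = (1.016e+13 − 7.766e+11) / (1.016e+13 + 7.766e+11) ≈ 0.858.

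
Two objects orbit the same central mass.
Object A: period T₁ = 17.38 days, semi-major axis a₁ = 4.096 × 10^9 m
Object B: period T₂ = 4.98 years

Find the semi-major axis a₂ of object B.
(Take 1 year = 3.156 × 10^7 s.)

Convert to SI: T₁ = 17.38 days = 1.50163e+06 s; T₂ = 4.98 years = 1.57169e+08 s.
Kepler's third law: (T₁/T₂)² = (a₁/a₂)³ ⇒ a₂ = a₁ · (T₂/T₁)^(2/3).
T₂/T₁ = 1.57169e+08 / 1.50163e+06 = 104.665.
a₂ = 4.096e+09 · (104.665)^(2/3) m ≈ 9.097e+10 m = 9.097 × 10^10 m.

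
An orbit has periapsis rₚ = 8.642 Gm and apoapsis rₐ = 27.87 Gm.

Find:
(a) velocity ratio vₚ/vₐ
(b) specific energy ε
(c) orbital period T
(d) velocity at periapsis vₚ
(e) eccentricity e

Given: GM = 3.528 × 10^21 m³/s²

Convert to SI: rₚ = 8.642 Gm = 8.642e+09 m; rₐ = 27.87 Gm = 2.787e+10 m.
(a) Conservation of angular momentum (rₚvₚ = rₐvₐ) gives vₚ/vₐ = rₐ/rₚ = 2.787e+10/8.642e+09 ≈ 3.225
(b) With a = (rₚ + rₐ)/2 = 1.8256e+10 m, ε = −GM/(2a) = −3.528e+21/(2 · 1.8256e+10) J/kg ≈ -9.663e+10 J/kg
(c) With a = (rₚ + rₐ)/2 = 1.8256e+10 m, T = 2π √(a³/GM) = 2π √((1.8256e+10)³/3.528e+21) s ≈ 2.609e+05 s
(d) With a = (rₚ + rₐ)/2 = 1.8256e+10 m, vₚ = √(GM (2/rₚ − 1/a)) = √(3.528e+21 · (2/8.642e+09 − 1/1.8256e+10)) m/s ≈ 7.894e+05 m/s
(e) e = (rₐ − rₚ)/(rₐ + rₚ) = (2.787e+10 − 8.642e+09)/(2.787e+10 + 8.642e+09) ≈ 0.5266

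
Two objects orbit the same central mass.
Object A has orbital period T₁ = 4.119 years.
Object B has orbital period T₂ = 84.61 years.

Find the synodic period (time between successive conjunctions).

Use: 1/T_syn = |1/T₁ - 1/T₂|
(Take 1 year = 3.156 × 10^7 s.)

Convert to SI: T₁ = 4.119 years = 1.29996e+08 s; T₂ = 84.61 years = 2.67029e+09 s.
T_syn = |T₁ · T₂ / (T₁ − T₂)|.
T_syn = |1.29996e+08 · 2.67029e+09 / (1.29996e+08 − 2.67029e+09)| s ≈ 1.366e+08 s = 4.33 years.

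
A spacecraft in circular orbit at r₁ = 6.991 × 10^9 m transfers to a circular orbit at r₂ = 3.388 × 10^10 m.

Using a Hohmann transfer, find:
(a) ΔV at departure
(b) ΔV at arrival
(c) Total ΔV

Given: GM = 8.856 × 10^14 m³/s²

Transfer semi-major axis: a_t = (r₁ + r₂)/2 = (6.991e+09 + 3.388e+10)/2 = 2.04355e+10 m.
Circular speeds: v₁ = √(GM/r₁) = 355.917 m/s, v₂ = √(GM/r₂) = 161.677 m/s.
Transfer speeds (vis-viva v² = GM(2/r − 1/a_t)): v₁ᵗ = 458.277 m/s, v₂ᵗ = 94.5636 m/s.
(a) ΔV₁ = |v₁ᵗ − v₁| ≈ 102.4 m/s = 102.4 m/s.
(b) ΔV₂ = |v₂ − v₂ᵗ| ≈ 67.11 m/s = 67.11 m/s.
(c) ΔV_total = ΔV₁ + ΔV₂ ≈ 169.5 m/s = 169.5 m/s.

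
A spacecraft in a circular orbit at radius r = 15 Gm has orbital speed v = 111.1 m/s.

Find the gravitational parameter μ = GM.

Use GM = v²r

Convert to SI: r = 15 Gm = 1.5e+10 m.
For a circular orbit v² = GM/r, so GM = v² · r.
GM = (111.1)² · 1.5e+10 m³/s² ≈ 1.851e+14 m³/s² = 1.851 × 10^14 m³/s².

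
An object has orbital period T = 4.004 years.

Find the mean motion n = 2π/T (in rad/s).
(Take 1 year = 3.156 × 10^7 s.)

Convert to SI: T = 4.004 years = 1.26366e+08 s.
n = 2π / T.
n = 2π / 1.26366e+08 s ≈ 4.972e-08 rad/s.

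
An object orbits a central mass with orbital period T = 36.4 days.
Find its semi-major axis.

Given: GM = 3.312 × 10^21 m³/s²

Convert to SI: T = 36.4 days = 3.14496e+06 s.
Invert Kepler's third law: a = (GM · T² / (4π²))^(1/3).
Substituting T = 3.14496e+06 s and GM = 3.312e+21 m³/s²:
a = (3.312e+21 · (3.14496e+06)² / (4π²))^(1/3) m
a ≈ 9.397e+10 m = 93.97 Gm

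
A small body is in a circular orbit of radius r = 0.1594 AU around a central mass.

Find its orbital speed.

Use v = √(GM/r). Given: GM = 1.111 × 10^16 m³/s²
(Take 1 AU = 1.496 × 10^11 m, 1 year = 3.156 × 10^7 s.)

Convert to SI: r = 0.1594 AU = 2.38462e+10 m.
For a circular orbit, gravity supplies the centripetal force, so v = √(GM / r).
v = √(1.111e+16 / 2.38462e+10) m/s ≈ 682.6 m/s = 0.144 AU/year.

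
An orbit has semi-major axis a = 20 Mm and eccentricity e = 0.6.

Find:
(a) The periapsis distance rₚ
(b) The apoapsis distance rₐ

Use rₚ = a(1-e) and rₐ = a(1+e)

Convert to SI: a = 20 Mm = 2e+07 m.
(a) rₚ = a(1 − e) = 2e+07 · (1 − 0.6) = 2e+07 · 0.4 ≈ 8e+06 m = 8 Mm.
(b) rₐ = a(1 + e) = 2e+07 · (1 + 0.6) = 2e+07 · 1.6 ≈ 3.2e+07 m = 32 Mm.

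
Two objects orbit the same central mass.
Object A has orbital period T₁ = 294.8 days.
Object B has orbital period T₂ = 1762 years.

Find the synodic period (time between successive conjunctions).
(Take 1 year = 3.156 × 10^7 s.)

Convert to SI: T₁ = 294.8 days = 2.54707e+07 s; T₂ = 1762 years = 5.56087e+10 s.
T_syn = |T₁ · T₂ / (T₁ − T₂)|.
T_syn = |2.54707e+07 · 5.56087e+10 / (2.54707e+07 − 5.56087e+10)| s ≈ 2.548e+07 s = 294.9 days.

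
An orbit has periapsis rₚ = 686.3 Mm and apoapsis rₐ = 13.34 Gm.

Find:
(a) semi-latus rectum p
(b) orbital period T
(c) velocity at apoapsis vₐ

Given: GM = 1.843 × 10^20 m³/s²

Convert to SI: rₚ = 686.3 Mm = 6.863e+08 m; rₐ = 13.34 Gm = 1.334e+10 m.
(a) From a = (rₚ + rₐ)/2 = 7.01315e+09 m and e = (rₐ − rₚ)/(rₐ + rₚ) = 0.902141, p = a(1 − e²) = 7.01315e+09 · (1 − (0.902141)²) ≈ 1.305e+09 m
(b) With a = (rₚ + rₐ)/2 = 7.01315e+09 m, T = 2π √(a³/GM) = 2π √((7.01315e+09)³/1.843e+20) s ≈ 2.718e+05 s
(c) With a = (rₚ + rₐ)/2 = 7.01315e+09 m, vₐ = √(GM (2/rₐ − 1/a)) = √(1.843e+20 · (2/1.334e+10 − 1/7.01315e+09)) m/s ≈ 3.677e+04 m/s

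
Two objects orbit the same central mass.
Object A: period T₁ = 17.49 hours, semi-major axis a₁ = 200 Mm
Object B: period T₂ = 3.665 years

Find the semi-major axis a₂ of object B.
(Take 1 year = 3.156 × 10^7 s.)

Convert to SI: T₁ = 17.49 hours = 62964 s; a₁ = 200 Mm = 2e+08 m; T₂ = 3.665 years = 1.15667e+08 s.
Kepler's third law: (T₁/T₂)² = (a₁/a₂)³ ⇒ a₂ = a₁ · (T₂/T₁)^(2/3).
T₂/T₁ = 1.15667e+08 / 62964 = 1837.04.
a₂ = 2e+08 · (1837.04)^(2/3) m ≈ 3e+10 m = 30 Gm.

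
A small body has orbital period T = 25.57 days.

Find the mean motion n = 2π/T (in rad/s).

Convert to SI: T = 25.57 days = 2.20925e+06 s.
n = 2π / T.
n = 2π / 2.20925e+06 s ≈ 2.844e-06 rad/s.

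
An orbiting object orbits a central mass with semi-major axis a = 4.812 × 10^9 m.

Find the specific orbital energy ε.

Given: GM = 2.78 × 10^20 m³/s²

ε = −GM / (2a).
ε = −2.78e+20 / (2 · 4.812e+09) J/kg ≈ -2.889e+10 J/kg = -28.89 GJ/kg.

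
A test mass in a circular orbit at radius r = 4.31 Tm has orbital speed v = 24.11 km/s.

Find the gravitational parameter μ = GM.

Convert to SI: r = 4.31 Tm = 4.31e+12 m; v = 24.11 km/s = 24110 m/s.
For a circular orbit v² = GM/r, so GM = v² · r.
GM = (24110)² · 4.31e+12 m³/s² ≈ 2.505e+21 m³/s² = 2.505 × 10^21 m³/s².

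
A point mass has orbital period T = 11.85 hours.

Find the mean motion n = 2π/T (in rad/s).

Convert to SI: T = 11.85 hours = 42660 s.
n = 2π / T.
n = 2π / 42660 s ≈ 0.0001473 rad/s.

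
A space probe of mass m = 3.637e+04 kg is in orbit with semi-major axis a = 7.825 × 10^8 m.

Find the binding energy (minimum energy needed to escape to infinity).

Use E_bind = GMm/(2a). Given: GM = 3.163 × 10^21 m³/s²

Total orbital energy is E = −GMm/(2a); binding energy is E_bind = −E = GMm/(2a).
E_bind = 3.163e+21 · 3.637e+04 / (2 · 7.825e+08) J ≈ 7.351e+16 J = 73.51 PJ.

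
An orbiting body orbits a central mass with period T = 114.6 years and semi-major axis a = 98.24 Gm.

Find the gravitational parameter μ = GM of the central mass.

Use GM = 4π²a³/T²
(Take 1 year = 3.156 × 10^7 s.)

Convert to SI: T = 114.6 years = 3.61678e+09 s; a = 98.24 Gm = 9.824e+10 m.
GM = 4π² · a³ / T².
GM = 4π² · (9.824e+10)³ / (3.61678e+09)² m³/s² ≈ 2.861e+15 m³/s² = 2.861 × 10^15 m³/s².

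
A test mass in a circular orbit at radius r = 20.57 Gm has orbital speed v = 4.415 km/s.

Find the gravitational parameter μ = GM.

Convert to SI: r = 20.57 Gm = 2.057e+10 m; v = 4.415 km/s = 4415 m/s.
For a circular orbit v² = GM/r, so GM = v² · r.
GM = (4415)² · 2.057e+10 m³/s² ≈ 4.01e+17 m³/s² = 4.01 × 10^17 m³/s².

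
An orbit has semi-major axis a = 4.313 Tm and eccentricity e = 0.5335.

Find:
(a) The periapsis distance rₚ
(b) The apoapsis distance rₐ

Convert to SI: a = 4.313 Tm = 4.313e+12 m.
(a) rₚ = a(1 − e) = 4.313e+12 · (1 − 0.5335) = 4.313e+12 · 0.4665 ≈ 2.012e+12 m = 2.012 Tm.
(b) rₐ = a(1 + e) = 4.313e+12 · (1 + 0.5335) = 4.313e+12 · 1.5335 ≈ 6.614e+12 m = 6.614 Tm.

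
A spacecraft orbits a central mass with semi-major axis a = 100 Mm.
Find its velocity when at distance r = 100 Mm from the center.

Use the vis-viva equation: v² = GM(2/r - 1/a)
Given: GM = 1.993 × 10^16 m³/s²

Convert to SI: a = 100 Mm = 1e+08 m; r = 100 Mm = 1e+08 m.
Vis-viva: v = √(GM · (2/r − 1/a)).
2/r − 1/a = 2/1e+08 − 1/1e+08 = 1e-08 m⁻¹.
v = √(1.993e+16 · 1e-08) m/s ≈ 1.412e+04 m/s = 14.12 km/s.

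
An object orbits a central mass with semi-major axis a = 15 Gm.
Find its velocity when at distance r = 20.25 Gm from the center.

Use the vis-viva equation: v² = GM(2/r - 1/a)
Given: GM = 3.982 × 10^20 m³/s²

Convert to SI: a = 15 Gm = 1.5e+10 m; r = 20.25 Gm = 2.025e+10 m.
Vis-viva: v = √(GM · (2/r − 1/a)).
2/r − 1/a = 2/2.025e+10 − 1/1.5e+10 = 3.20988e-11 m⁻¹.
v = √(3.982e+20 · 3.20988e-11) m/s ≈ 1.131e+05 m/s = 113.1 km/s.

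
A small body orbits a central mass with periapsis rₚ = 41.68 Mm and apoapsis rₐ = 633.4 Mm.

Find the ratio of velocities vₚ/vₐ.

Convert to SI: rₚ = 41.68 Mm = 4.168e+07 m; rₐ = 633.4 Mm = 6.334e+08 m.
Conservation of angular momentum gives rₚvₚ = rₐvₐ, so vₚ/vₐ = rₐ/rₚ.
vₚ/vₐ = 6.334e+08 / 4.168e+07 ≈ 15.2.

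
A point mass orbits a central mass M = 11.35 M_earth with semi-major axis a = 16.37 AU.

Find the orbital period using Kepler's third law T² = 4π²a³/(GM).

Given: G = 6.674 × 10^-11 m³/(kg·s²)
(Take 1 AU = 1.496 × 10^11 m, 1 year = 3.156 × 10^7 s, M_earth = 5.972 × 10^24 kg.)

Convert to SI: a = 16.37 AU = 2.44895e+12 m; M = 11.35 M_earth = 6.77822e+25 kg.
GM = G · M = 6.674e-11 · 6.77822e+25 = 4.52378e+15 m³/s².
Kepler's third law: T = 2π √(a³ / GM).
Substituting a = 2.44895e+12 m and GM = 4.52378e+15 m³/s²:
T = 2π √((2.44895e+12)³ / 4.52378e+15) s
T ≈ 3.58e+11 s = 1.134e+04 years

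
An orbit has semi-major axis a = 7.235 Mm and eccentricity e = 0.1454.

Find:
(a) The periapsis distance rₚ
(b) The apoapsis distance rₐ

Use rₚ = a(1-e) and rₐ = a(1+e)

Convert to SI: a = 7.235 Mm = 7.235e+06 m.
(a) rₚ = a(1 − e) = 7.235e+06 · (1 − 0.1454) = 7.235e+06 · 0.8546 ≈ 6.183e+06 m = 6.183 Mm.
(b) rₐ = a(1 + e) = 7.235e+06 · (1 + 0.1454) = 7.235e+06 · 1.1454 ≈ 8.287e+06 m = 8.287 Mm.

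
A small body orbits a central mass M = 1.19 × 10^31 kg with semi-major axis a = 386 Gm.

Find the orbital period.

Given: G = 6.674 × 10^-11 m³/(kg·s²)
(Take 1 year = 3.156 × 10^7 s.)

Convert to SI: a = 386 Gm = 3.86e+11 m.
GM = G · M = 6.674e-11 · 1.19e+31 = 7.94206e+20 m³/s².
Kepler's third law: T = 2π √(a³ / GM).
Substituting a = 3.86e+11 m and GM = 7.94206e+20 m³/s²:
T = 2π √((3.86e+11)³ / 7.94206e+20) s
T ≈ 5.347e+07 s = 1.694 years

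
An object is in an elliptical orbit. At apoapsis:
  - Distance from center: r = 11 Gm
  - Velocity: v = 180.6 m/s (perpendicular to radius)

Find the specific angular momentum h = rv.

Convert to SI: r = 11 Gm = 1.1e+10 m.
With v perpendicular to r, h = r · v.
h = 1.1e+10 · 180.6 m²/s ≈ 1.987e+12 m²/s.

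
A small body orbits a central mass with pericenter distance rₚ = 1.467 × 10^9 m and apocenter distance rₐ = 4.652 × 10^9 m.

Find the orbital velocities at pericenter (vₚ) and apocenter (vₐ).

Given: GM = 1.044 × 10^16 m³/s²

Use the vis-viva equation v² = GM(2/r − 1/a) with a = (rₚ + rₐ)/2 = (1.467e+09 + 4.652e+09)/2 = 3.0595e+09 m.
vₚ = √(GM · (2/rₚ − 1/a)) = √(1.044e+16 · (2/1.467e+09 − 1/3.0595e+09)) m/s ≈ 3289 m/s = 3.289 km/s.
vₐ = √(GM · (2/rₐ − 1/a)) = √(1.044e+16 · (2/4.652e+09 − 1/3.0595e+09)) m/s ≈ 1037 m/s = 1.037 km/s.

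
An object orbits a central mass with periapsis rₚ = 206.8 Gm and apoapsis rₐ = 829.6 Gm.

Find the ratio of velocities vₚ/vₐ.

Convert to SI: rₚ = 206.8 Gm = 2.068e+11 m; rₐ = 829.6 Gm = 8.296e+11 m.
Conservation of angular momentum gives rₚvₚ = rₐvₐ, so vₚ/vₐ = rₐ/rₚ.
vₚ/vₐ = 8.296e+11 / 2.068e+11 ≈ 4.012.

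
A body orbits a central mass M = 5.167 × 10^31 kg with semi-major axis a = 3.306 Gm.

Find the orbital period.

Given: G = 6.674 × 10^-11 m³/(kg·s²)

Convert to SI: a = 3.306 Gm = 3.306e+09 m.
GM = G · M = 6.674e-11 · 5.167e+31 = 3.44846e+21 m³/s².
Kepler's third law: T = 2π √(a³ / GM).
Substituting a = 3.306e+09 m and GM = 3.44846e+21 m³/s²:
T = 2π √((3.306e+09)³ / 3.44846e+21) s
T ≈ 2.034e+04 s = 5.65 hours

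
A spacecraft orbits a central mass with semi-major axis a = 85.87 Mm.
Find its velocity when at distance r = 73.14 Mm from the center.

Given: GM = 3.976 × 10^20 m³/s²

Convert to SI: a = 85.87 Mm = 8.587e+07 m; r = 73.14 Mm = 7.314e+07 m.
Vis-viva: v = √(GM · (2/r − 1/a)).
2/r − 1/a = 2/7.314e+07 − 1/8.587e+07 = 1.56993e-08 m⁻¹.
v = √(3.976e+20 · 1.56993e-08) m/s ≈ 2.498e+06 m/s = 2498 km/s.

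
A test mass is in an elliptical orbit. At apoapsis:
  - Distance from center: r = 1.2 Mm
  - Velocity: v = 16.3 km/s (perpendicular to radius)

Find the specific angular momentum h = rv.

Convert to SI: r = 1.2 Mm = 1.2e+06 m; v = 16.3 km/s = 16300 m/s.
With v perpendicular to r, h = r · v.
h = 1.2e+06 · 16300 m²/s ≈ 1.956e+10 m²/s.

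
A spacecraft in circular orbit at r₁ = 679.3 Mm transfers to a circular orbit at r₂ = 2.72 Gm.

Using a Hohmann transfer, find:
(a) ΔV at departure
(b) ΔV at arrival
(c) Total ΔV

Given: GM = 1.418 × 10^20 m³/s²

Convert to SI: r₁ = 679.3 Mm = 6.793e+08 m; r₂ = 2.72 Gm = 2.72e+09 m.
Transfer semi-major axis: a_t = (r₁ + r₂)/2 = (6.793e+08 + 2.72e+09)/2 = 1.69965e+09 m.
Circular speeds: v₁ = √(GM/r₁) = 456885 m/s, v₂ = √(GM/r₂) = 228325 m/s.
Transfer speeds (vis-viva v² = GM(2/r − 1/a_t)): v₁ᵗ = 577979 m/s, v₂ᵗ = 144346 m/s.
(a) ΔV₁ = |v₁ᵗ − v₁| ≈ 1.211e+05 m/s = 121.1 km/s.
(b) ΔV₂ = |v₂ − v₂ᵗ| ≈ 8.398e+04 m/s = 83.98 km/s.
(c) ΔV_total = ΔV₁ + ΔV₂ ≈ 2.051e+05 m/s = 205.1 km/s.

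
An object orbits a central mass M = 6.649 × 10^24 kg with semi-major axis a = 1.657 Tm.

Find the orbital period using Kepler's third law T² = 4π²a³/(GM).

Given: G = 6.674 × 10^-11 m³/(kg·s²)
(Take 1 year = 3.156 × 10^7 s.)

Convert to SI: a = 1.657 Tm = 1.657e+12 m.
GM = G · M = 6.674e-11 · 6.649e+24 = 4.43754e+14 m³/s².
Kepler's third law: T = 2π √(a³ / GM).
Substituting a = 1.657e+12 m and GM = 4.43754e+14 m³/s²:
T = 2π √((1.657e+12)³ / 4.43754e+14) s
T ≈ 6.362e+11 s = 2.016e+04 years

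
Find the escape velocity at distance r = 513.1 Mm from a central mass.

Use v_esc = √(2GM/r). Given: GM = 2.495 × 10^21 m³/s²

Convert to SI: r = 513.1 Mm = 5.131e+08 m.
Escape velocity comes from setting total energy to zero: ½v² − GM/r = 0 ⇒ v_esc = √(2GM / r).
v_esc = √(2 · 2.495e+21 / 5.131e+08) m/s ≈ 3.119e+06 m/s = 3119 km/s.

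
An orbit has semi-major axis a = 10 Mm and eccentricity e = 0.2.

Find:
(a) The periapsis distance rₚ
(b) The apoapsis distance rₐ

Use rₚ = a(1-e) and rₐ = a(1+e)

Convert to SI: a = 10 Mm = 1e+07 m.
(a) rₚ = a(1 − e) = 1e+07 · (1 − 0.2) = 1e+07 · 0.8 ≈ 8e+06 m = 8 Mm.
(b) rₐ = a(1 + e) = 1e+07 · (1 + 0.2) = 1e+07 · 1.2 ≈ 1.2e+07 m = 12 Mm.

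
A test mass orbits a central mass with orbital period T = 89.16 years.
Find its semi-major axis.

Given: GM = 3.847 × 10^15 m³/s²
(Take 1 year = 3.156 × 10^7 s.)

Convert to SI: T = 89.16 years = 2.81389e+09 s.
Invert Kepler's third law: a = (GM · T² / (4π²))^(1/3).
Substituting T = 2.81389e+09 s and GM = 3.847e+15 m³/s²:
a = (3.847e+15 · (2.81389e+09)² / (4π²))^(1/3) m
a ≈ 9.172e+10 m = 9.172 × 10^10 m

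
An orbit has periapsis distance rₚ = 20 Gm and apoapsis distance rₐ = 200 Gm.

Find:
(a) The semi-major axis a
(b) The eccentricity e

Convert to SI: rₚ = 20 Gm = 2e+10 m; rₐ = 200 Gm = 2e+11 m.
(a) a = (rₚ + rₐ) / 2 = (2e+10 + 2e+11) / 2 ≈ 1.1e+11 m = 110 Gm.
(b) e = (rₐ − rₚ) / (rₐ + rₚ) = (2e+11 − 2e+10) / (2e+11 + 2e+10) ≈ 0.8182.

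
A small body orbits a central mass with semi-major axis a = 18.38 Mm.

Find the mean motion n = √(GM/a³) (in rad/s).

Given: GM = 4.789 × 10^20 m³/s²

Convert to SI: a = 18.38 Mm = 1.838e+07 m.
n = √(GM / a³).
n = √(4.789e+20 / (1.838e+07)³) rad/s ≈ 0.2777 rad/s.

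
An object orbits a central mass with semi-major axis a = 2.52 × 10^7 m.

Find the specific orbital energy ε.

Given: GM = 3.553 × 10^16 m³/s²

ε = −GM / (2a).
ε = −3.553e+16 / (2 · 2.52e+07) J/kg ≈ -7.05e+08 J/kg = -705 MJ/kg.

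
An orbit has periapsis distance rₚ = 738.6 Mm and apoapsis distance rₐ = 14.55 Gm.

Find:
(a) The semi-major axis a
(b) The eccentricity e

Convert to SI: rₚ = 738.6 Mm = 7.386e+08 m; rₐ = 14.55 Gm = 1.455e+10 m.
(a) a = (rₚ + rₐ) / 2 = (7.386e+08 + 1.455e+10) / 2 ≈ 7.644e+09 m = 7.644 Gm.
(b) e = (rₐ − rₚ) / (rₐ + rₚ) = (1.455e+10 − 7.386e+08) / (1.455e+10 + 7.386e+08) ≈ 0.9034.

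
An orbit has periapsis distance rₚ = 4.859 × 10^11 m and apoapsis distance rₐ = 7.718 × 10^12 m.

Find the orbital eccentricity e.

e = (rₐ − rₚ) / (rₐ + rₚ).
e = (7.718e+12 − 4.859e+11) / (7.718e+12 + 4.859e+11) = 7.2321e+12 / 8.2039e+12 ≈ 0.8815.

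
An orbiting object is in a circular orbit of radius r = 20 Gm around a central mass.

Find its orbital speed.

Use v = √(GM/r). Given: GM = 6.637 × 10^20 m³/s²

Convert to SI: r = 20 Gm = 2e+10 m.
For a circular orbit, gravity supplies the centripetal force, so v = √(GM / r).
v = √(6.637e+20 / 2e+10) m/s ≈ 1.822e+05 m/s = 182.2 km/s.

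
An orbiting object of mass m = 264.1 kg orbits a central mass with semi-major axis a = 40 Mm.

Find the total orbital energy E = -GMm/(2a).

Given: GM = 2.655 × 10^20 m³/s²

Convert to SI: a = 40 Mm = 4e+07 m.
E = −GMm / (2a).
E = −2.655e+20 · 264.1 / (2 · 4e+07) J ≈ -8.765e+14 J = -876.5 TJ.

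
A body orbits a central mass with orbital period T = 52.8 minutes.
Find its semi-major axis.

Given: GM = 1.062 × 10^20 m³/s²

Convert to SI: T = 52.8 minutes = 3168 s.
Invert Kepler's third law: a = (GM · T² / (4π²))^(1/3).
Substituting T = 3168 s and GM = 1.062e+20 m³/s²:
a = (1.062e+20 · (3168)² / (4π²))^(1/3) m
a ≈ 3e+08 m = 300 Mm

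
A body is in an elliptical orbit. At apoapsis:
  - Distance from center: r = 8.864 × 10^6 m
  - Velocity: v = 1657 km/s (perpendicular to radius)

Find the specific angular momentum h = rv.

Convert to SI: v = 1657 km/s = 1.657e+06 m/s.
With v perpendicular to r, h = r · v.
h = 8.864e+06 · 1.657e+06 m²/s ≈ 1.469e+13 m²/s.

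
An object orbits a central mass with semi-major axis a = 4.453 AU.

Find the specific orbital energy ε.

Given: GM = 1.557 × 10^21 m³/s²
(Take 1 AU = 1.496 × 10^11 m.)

Convert to SI: a = 4.453 AU = 6.66169e+11 m.
ε = −GM / (2a).
ε = −1.557e+21 / (2 · 6.66169e+11) J/kg ≈ -1.169e+09 J/kg = -1.169 GJ/kg.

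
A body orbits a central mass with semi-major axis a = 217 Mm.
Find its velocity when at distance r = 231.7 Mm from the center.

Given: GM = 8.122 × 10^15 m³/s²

Convert to SI: a = 217 Mm = 2.17e+08 m; r = 231.7 Mm = 2.317e+08 m.
Vis-viva: v = √(GM · (2/r − 1/a)).
2/r − 1/a = 2/2.317e+08 − 1/2.17e+08 = 4.02356e-09 m⁻¹.
v = √(8.122e+15 · 4.02356e-09) m/s ≈ 5717 m/s = 5.717 km/s.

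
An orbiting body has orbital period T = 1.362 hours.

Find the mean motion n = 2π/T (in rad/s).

Convert to SI: T = 1.362 hours = 4903.2 s.
n = 2π / T.
n = 2π / 4903.2 s ≈ 0.001281 rad/s.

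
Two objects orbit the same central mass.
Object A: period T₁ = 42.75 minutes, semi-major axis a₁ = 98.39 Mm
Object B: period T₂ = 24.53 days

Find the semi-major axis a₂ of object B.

Convert to SI: T₁ = 42.75 minutes = 2565 s; a₁ = 98.39 Mm = 9.839e+07 m; T₂ = 24.53 days = 2.11939e+06 s.
Kepler's third law: (T₁/T₂)² = (a₁/a₂)³ ⇒ a₂ = a₁ · (T₂/T₁)^(2/3).
T₂/T₁ = 2.11939e+06 / 2565 = 826.274.
a₂ = 9.839e+07 · (826.274)^(2/3) m ≈ 8.664e+09 m = 8.664 Gm.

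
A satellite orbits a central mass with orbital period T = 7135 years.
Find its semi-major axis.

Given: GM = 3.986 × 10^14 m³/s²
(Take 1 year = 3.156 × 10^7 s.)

Convert to SI: T = 7135 years = 2.25181e+11 s.
Invert Kepler's third law: a = (GM · T² / (4π²))^(1/3).
Substituting T = 2.25181e+11 s and GM = 3.986e+14 m³/s²:
a = (3.986e+14 · (2.25181e+11)² / (4π²))^(1/3) m
a ≈ 8e+11 m = 800 Gm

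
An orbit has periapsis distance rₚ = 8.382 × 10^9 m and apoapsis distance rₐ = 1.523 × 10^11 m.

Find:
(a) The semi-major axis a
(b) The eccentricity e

(a) a = (rₚ + rₐ) / 2 = (8.382e+09 + 1.523e+11) / 2 ≈ 8.034e+10 m = 8.034 × 10^10 m.
(b) e = (rₐ − rₚ) / (rₐ + rₚ) = (1.523e+11 − 8.382e+09) / (1.523e+11 + 8.382e+09) ≈ 0.8957.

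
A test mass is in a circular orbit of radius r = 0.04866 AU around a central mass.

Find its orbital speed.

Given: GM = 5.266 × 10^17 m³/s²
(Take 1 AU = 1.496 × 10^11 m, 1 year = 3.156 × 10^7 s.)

Convert to SI: r = 0.04866 AU = 7.27954e+09 m.
For a circular orbit, gravity supplies the centripetal force, so v = √(GM / r).
v = √(5.266e+17 / 7.27954e+09) m/s ≈ 8505 m/s = 1.794 AU/year.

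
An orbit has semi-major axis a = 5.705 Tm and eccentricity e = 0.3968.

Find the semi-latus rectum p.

Convert to SI: a = 5.705 Tm = 5.705e+12 m.
p = a (1 − e²).
p = 5.705e+12 · (1 − (0.3968)²) = 5.705e+12 · 0.84255 ≈ 4.807e+12 m = 4.807 Tm.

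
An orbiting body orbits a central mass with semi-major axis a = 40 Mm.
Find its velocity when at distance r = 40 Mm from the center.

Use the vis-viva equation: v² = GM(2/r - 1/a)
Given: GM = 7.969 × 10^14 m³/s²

Convert to SI: a = 40 Mm = 4e+07 m; r = 40 Mm = 4e+07 m.
Vis-viva: v = √(GM · (2/r − 1/a)).
2/r − 1/a = 2/4e+07 − 1/4e+07 = 2.5e-08 m⁻¹.
v = √(7.969e+14 · 2.5e-08) m/s ≈ 4463 m/s = 4.463 km/s.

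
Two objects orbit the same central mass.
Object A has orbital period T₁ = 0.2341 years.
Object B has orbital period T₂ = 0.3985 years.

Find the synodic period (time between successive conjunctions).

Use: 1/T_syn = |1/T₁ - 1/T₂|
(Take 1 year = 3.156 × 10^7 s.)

Convert to SI: T₁ = 0.2341 years = 7.3882e+06 s; T₂ = 0.3985 years = 1.25767e+07 s.
T_syn = |T₁ · T₂ / (T₁ − T₂)|.
T_syn = |7.3882e+06 · 1.25767e+07 / (7.3882e+06 − 1.25767e+07)| s ≈ 1.791e+07 s = 0.5675 years.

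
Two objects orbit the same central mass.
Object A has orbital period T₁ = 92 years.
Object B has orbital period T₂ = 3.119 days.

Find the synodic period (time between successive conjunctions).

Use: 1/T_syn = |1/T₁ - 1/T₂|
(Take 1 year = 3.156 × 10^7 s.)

Convert to SI: T₁ = 92 years = 2.90352e+09 s; T₂ = 3.119 days = 269482 s.
T_syn = |T₁ · T₂ / (T₁ − T₂)|.
T_syn = |2.90352e+09 · 269482 / (2.90352e+09 − 269482)| s ≈ 2.695e+05 s = 3.119 days.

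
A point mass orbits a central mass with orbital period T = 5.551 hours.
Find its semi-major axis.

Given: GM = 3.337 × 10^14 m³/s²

Convert to SI: T = 5.551 hours = 19983.6 s.
Invert Kepler's third law: a = (GM · T² / (4π²))^(1/3).
Substituting T = 19983.6 s and GM = 3.337e+14 m³/s²:
a = (3.337e+14 · (19983.6)² / (4π²))^(1/3) m
a ≈ 1.5e+07 m = 15 Mm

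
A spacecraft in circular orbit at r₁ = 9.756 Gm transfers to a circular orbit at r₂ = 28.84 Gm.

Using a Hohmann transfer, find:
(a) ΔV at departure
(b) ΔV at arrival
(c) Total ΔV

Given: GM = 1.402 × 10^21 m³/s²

Convert to SI: r₁ = 9.756 Gm = 9.756e+09 m; r₂ = 28.84 Gm = 2.884e+10 m.
Transfer semi-major axis: a_t = (r₁ + r₂)/2 = (9.756e+09 + 2.884e+10)/2 = 1.9298e+10 m.
Circular speeds: v₁ = √(GM/r₁) = 379086 m/s, v₂ = √(GM/r₂) = 220484 m/s.
Transfer speeds (vis-viva v² = GM(2/r − 1/a_t)): v₁ᵗ = 463425 m/s, v₂ᵗ = 156768 m/s.
(a) ΔV₁ = |v₁ᵗ − v₁| ≈ 8.434e+04 m/s = 84.34 km/s.
(b) ΔV₂ = |v₂ − v₂ᵗ| ≈ 6.372e+04 m/s = 63.72 km/s.
(c) ΔV_total = ΔV₁ + ΔV₂ ≈ 1.481e+05 m/s = 148.1 km/s.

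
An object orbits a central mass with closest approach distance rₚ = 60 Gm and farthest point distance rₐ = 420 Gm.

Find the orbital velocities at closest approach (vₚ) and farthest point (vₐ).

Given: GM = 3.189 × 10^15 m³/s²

Convert to SI: rₚ = 60 Gm = 6e+10 m; rₐ = 420 Gm = 4.2e+11 m.
Use the vis-viva equation v² = GM(2/r − 1/a) with a = (rₚ + rₐ)/2 = (6e+10 + 4.2e+11)/2 = 2.4e+11 m.
vₚ = √(GM · (2/rₚ − 1/a)) = √(3.189e+15 · (2/6e+10 − 1/2.4e+11)) m/s ≈ 305 m/s = 305 m/s.
vₐ = √(GM · (2/rₐ − 1/a)) = √(3.189e+15 · (2/4.2e+11 − 1/2.4e+11)) m/s ≈ 43.57 m/s = 43.57 m/s.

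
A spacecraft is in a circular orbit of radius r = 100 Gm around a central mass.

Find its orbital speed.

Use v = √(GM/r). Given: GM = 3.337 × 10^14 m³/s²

Convert to SI: r = 100 Gm = 1e+11 m.
For a circular orbit, gravity supplies the centripetal force, so v = √(GM / r).
v = √(3.337e+14 / 1e+11) m/s ≈ 57.77 m/s = 57.77 m/s.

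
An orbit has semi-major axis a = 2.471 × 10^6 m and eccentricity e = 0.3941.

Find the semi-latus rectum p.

p = a (1 − e²).
p = 2.471e+06 · (1 − (0.3941)²) = 2.471e+06 · 0.844685 ≈ 2.087e+06 m = 2.087 × 10^6 m.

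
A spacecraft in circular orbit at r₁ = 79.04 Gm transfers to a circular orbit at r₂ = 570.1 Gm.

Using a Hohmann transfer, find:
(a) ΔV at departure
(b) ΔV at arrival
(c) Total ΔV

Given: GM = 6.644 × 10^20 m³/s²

Convert to SI: r₁ = 79.04 Gm = 7.904e+10 m; r₂ = 570.1 Gm = 5.701e+11 m.
Transfer semi-major axis: a_t = (r₁ + r₂)/2 = (7.904e+10 + 5.701e+11)/2 = 3.2457e+11 m.
Circular speeds: v₁ = √(GM/r₁) = 91683.5 m/s, v₂ = √(GM/r₂) = 34138.1 m/s.
Transfer speeds (vis-viva v² = GM(2/r − 1/a_t)): v₁ᵗ = 121510 m/s, v₂ᵗ = 16846.5 m/s.
(a) ΔV₁ = |v₁ᵗ − v₁| ≈ 2.983e+04 m/s = 29.83 km/s.
(b) ΔV₂ = |v₂ − v₂ᵗ| ≈ 1.729e+04 m/s = 17.29 km/s.
(c) ΔV_total = ΔV₁ + ΔV₂ ≈ 4.712e+04 m/s = 47.12 km/s.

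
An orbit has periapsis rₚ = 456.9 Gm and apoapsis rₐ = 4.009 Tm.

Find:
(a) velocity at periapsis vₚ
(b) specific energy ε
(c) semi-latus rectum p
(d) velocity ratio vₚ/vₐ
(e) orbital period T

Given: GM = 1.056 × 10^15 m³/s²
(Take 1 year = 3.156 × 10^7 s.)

Convert to SI: rₚ = 456.9 Gm = 4.569e+11 m; rₐ = 4.009 Tm = 4.009e+12 m.
(a) With a = (rₚ + rₐ)/2 = 2.23295e+12 m, vₚ = √(GM (2/rₚ − 1/a)) = √(1.056e+15 · (2/4.569e+11 − 1/2.23295e+12)) m/s ≈ 64.42 m/s
(b) With a = (rₚ + rₐ)/2 = 2.23295e+12 m, ε = −GM/(2a) = −1.056e+15/(2 · 2.23295e+12) J/kg ≈ -236.5 J/kg
(c) From a = (rₚ + rₐ)/2 = 2.23295e+12 m and e = (rₐ − rₚ)/(rₐ + rₚ) = 0.795383, p = a(1 − e²) = 2.23295e+12 · (1 − (0.795383)²) ≈ 8.203e+11 m
(d) Conservation of angular momentum (rₚvₚ = rₐvₐ) gives vₚ/vₐ = rₐ/rₚ = 4.009e+12/4.569e+11 ≈ 8.774
(e) With a = (rₚ + rₐ)/2 = 2.23295e+12 m, T = 2π √(a³/GM) = 2π √((2.23295e+12)³/1.056e+15) s ≈ 6.452e+11 s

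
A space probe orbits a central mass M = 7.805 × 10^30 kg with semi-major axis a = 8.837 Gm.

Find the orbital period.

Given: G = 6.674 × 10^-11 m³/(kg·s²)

Convert to SI: a = 8.837 Gm = 8.837e+09 m.
GM = G · M = 6.674e-11 · 7.805e+30 = 5.20906e+20 m³/s².
Kepler's third law: T = 2π √(a³ / GM).
Substituting a = 8.837e+09 m and GM = 5.20906e+20 m³/s²:
T = 2π √((8.837e+09)³ / 5.20906e+20) s
T ≈ 2.287e+05 s = 2.647 days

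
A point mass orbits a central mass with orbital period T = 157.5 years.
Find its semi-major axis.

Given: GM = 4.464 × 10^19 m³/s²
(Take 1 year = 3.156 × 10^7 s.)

Convert to SI: T = 157.5 years = 4.9707e+09 s.
Invert Kepler's third law: a = (GM · T² / (4π²))^(1/3).
Substituting T = 4.9707e+09 s and GM = 4.464e+19 m³/s²:
a = (4.464e+19 · (4.9707e+09)² / (4π²))^(1/3) m
a ≈ 3.034e+12 m = 3.034 Tm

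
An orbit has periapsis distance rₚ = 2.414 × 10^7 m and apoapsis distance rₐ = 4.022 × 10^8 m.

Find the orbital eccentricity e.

e = (rₐ − rₚ) / (rₐ + rₚ).
e = (4.022e+08 − 2.414e+07) / (4.022e+08 + 2.414e+07) = 3.7806e+08 / 4.2634e+08 ≈ 0.8868.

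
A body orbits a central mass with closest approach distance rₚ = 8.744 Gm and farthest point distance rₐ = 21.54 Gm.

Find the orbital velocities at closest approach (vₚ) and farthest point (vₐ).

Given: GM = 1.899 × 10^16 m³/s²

Convert to SI: rₚ = 8.744 Gm = 8.744e+09 m; rₐ = 21.54 Gm = 2.154e+10 m.
Use the vis-viva equation v² = GM(2/r − 1/a) with a = (rₚ + rₐ)/2 = (8.744e+09 + 2.154e+10)/2 = 1.5142e+10 m.
vₚ = √(GM · (2/rₚ − 1/a)) = √(1.899e+16 · (2/8.744e+09 − 1/1.5142e+10)) m/s ≈ 1758 m/s = 1.758 km/s.
vₐ = √(GM · (2/rₐ − 1/a)) = √(1.899e+16 · (2/2.154e+10 − 1/1.5142e+10)) m/s ≈ 713.5 m/s = 713.5 m/s.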